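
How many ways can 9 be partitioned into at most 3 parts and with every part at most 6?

Listing the qualifying partitions of 9:
6, 3
6, 2, 1
5, 4
5, 3, 1
5, 2, 2
4, 4, 1
4, 3, 2
3, 3, 3

8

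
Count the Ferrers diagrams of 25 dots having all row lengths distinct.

Counting exhaustively, 142 partitions satisfy the conditions.

142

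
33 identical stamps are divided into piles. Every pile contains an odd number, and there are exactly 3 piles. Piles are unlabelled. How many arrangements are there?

27

A partial list (first 12 by largest part):
31, 1, 1
29, 3, 1
27, 5, 1
27, 3, 3
25, 7, 1
25, 5, 3
23, 9, 1
23, 7, 3
23, 5, 5
21, 11, 1
21, 9, 3
21, 7, 5
…and 15 more, for 27 total.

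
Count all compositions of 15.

The number of compositions of n is 2^(n−1); here 2^14 = 16384.

16384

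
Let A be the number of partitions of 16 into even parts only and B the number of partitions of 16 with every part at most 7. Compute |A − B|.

Partitions of 16 into even parts only: 22.
Partitions of 16 with every part at most 7: 164.
|22 − 164| = 142.

142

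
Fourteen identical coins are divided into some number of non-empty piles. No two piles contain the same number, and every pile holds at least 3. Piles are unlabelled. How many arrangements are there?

7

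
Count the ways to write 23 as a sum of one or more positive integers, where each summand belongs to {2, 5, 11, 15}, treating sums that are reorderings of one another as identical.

5

Listing the qualifying partitions of 23:
15+2+2+2+2
11+5+5+2
11+2+2+2+2+2+2
5+5+5+2+2+2+2
5+2+2+2+2+2+2+2+2+2
Counting gives 5.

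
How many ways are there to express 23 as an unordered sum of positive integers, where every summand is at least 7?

8

They are:
23
16 + 7
15 + 8
14 + 9
13 + 10
12 + 11
9 + 7 + 7
8 + 8 + 7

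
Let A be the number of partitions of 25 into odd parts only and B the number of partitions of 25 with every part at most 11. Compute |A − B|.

Partitions of 25 into odd parts only: 142.
Partitions of 25 with every part at most 11: 1586.
|142 − 1586| = 1444.

1444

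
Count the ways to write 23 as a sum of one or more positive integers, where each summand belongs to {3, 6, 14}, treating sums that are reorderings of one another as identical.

They are:
14,6,3
14,3,3,3
Counting gives 2.

2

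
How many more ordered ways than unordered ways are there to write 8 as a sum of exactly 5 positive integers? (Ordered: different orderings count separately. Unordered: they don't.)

32

Ordered (compositions into 5 parts): C(7,4) = 35.
Unordered (partitions into 5 parts): 3.
Difference: 35 − 3 = 32.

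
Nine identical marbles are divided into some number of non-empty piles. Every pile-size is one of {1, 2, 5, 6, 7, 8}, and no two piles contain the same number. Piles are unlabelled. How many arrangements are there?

Listing the qualifying partitions of 9:
8,1
7,2
6,2,1

3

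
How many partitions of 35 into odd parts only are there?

Counting exhaustively, 585 partitions satisfy the conditions.

585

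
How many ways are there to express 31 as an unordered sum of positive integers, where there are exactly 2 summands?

Enumerating:
30, 1
29, 2
28, 3
27, 4
26, 5
25, 6
24, 7
23, 8
22, 9
21, 10
20, 11
19, 12
18, 13
17, 14
16, 15
That's 15 in total.

15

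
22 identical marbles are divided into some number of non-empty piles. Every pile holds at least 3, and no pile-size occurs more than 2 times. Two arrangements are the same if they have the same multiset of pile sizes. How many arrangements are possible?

55

A partial list (first 12 by largest part):
22
3 + 19
4 + 18
5 + 17
6 + 16
3 + 3 + 16
7 + 15
3 + 4 + 15
8 + 14
3 + 5 + 14
4 + 4 + 14
9 + 13
…and 43 more, for 55 total.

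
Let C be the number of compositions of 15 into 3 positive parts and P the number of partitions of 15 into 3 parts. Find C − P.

Ordered (compositions into 3 parts): C(14,2) = 91.
Partitions of 15 into exactly 3 parts: 19.
Difference: 91 − 19 = 72.

72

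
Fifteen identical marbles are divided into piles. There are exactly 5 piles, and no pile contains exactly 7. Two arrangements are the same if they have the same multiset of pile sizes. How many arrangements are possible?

They are:
11,1,1,1,1
10,2,1,1,1
9,3,1,1,1
9,2,2,1,1
8,4,1,1,1
8,3,2,1,1
8,2,2,2,1
6,6,1,1,1
6,5,2,1,1
6,4,3,1,1
6,4,2,2,1
6,3,3,2,1
6,3,2,2,2
5,5,3,1,1
5,5,2,2,1
5,4,4,1,1
5,4,3,2,1
5,4,2,2,2
5,3,3,3,1
5,3,3,2,2
4,4,4,2,1
4,4,3,3,1
4,4,3,2,2
4,3,3,3,2
3,3,3,3,3

25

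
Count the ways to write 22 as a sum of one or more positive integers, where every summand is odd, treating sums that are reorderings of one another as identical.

Systematic enumeration (by largest part, then next-largest, …) yields 89.

89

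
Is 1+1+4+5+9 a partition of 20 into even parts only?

The parts sum to 20, and the condition 'every summand is even' is violated.

No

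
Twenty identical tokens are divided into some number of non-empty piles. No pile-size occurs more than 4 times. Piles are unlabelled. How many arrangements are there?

409

A full systematic count gives 409.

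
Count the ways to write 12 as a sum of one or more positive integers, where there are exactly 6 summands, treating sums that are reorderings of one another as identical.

11

Enumerating:
7,1,1,1,1,1
6,2,1,1,1,1
5,3,1,1,1,1
5,2,2,1,1,1
4,4,1,1,1,1
4,3,2,1,1,1
4,2,2,2,1,1
3,3,3,1,1,1
3,3,2,2,1,1
3,2,2,2,2,1
2,2,2,2,2,2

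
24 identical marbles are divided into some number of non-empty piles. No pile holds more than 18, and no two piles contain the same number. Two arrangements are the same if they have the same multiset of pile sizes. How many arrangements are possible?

112

There are 112 such partitions.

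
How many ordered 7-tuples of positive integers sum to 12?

462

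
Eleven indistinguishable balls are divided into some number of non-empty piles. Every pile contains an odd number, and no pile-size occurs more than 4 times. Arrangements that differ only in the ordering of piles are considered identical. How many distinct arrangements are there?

8

The partitions of 11 that satisfy the conditions:
11
9+1+1
7+3+1
7+1+1+1+1
5+5+1
5+3+3
5+3+1+1+1
3+3+3+1+1
That's 8 in total.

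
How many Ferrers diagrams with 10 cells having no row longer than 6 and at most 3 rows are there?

8

Enumerating:
4,6
1,3,6
2,2,6
5,5
1,4,5
2,3,5
2,4,4
3,3,4
That's 8 in total.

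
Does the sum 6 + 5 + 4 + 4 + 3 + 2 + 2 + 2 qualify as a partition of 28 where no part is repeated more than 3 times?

Yes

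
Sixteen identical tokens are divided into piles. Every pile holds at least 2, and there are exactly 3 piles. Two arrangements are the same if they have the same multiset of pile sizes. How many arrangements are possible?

14

Enumerating:
12, 2, 2
11, 3, 2
10, 4, 2
10, 3, 3
9, 5, 2
9, 4, 3
8, 6, 2
8, 5, 3
8, 4, 4
7, 7, 2
7, 6, 3
7, 5, 4
6, 6, 4
6, 5, 5
That's 14 in total.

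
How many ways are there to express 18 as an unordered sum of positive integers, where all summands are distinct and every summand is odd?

5

They are:
1,17
3,15
5,13
7,11
1,3,5,9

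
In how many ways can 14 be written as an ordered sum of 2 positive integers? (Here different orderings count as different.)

13

Equivalently, choose which 1 of the 13 gaps become plus signs: C(13,1) = 13.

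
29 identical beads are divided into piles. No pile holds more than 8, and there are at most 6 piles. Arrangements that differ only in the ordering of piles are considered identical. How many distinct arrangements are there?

123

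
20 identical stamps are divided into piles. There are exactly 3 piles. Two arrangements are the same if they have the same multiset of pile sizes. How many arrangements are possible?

33

There are too many to list fully; the first 12 (by largest part) are:
18, 1, 1
17, 2, 1
16, 3, 1
16, 2, 2
15, 4, 1
15, 3, 2
14, 5, 1
14, 4, 2
14, 3, 3
13, 6, 1
13, 5, 2
13, 4, 3
…and 21 more, for 33 total.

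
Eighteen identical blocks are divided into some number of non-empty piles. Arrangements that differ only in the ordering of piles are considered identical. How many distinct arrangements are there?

385

Enumerating by decreasing first part gives 385 partitions in all.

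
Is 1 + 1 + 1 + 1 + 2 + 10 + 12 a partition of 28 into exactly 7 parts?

The parts sum to 28, and the condition 'there are exactly 7 summands' holds.

Yes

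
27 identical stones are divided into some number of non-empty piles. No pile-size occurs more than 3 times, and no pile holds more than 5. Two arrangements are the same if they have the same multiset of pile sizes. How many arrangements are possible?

There are too many to list fully; the first 12 (by largest part) are:
5,5,5,4,4,4
5,5,5,4,4,3,1
5,5,5,4,4,2,2
5,5,5,4,4,2,1,1
5,5,5,4,3,3,2
5,5,5,4,3,3,1,1
5,5,5,4,3,2,2,1
5,5,5,4,3,2,1,1,1
5,5,5,4,2,2,2,1,1
5,5,5,3,3,3,2,1
5,5,5,3,3,3,1,1,1
5,5,5,3,3,2,2,2
…and 29 more, for 41 total.

41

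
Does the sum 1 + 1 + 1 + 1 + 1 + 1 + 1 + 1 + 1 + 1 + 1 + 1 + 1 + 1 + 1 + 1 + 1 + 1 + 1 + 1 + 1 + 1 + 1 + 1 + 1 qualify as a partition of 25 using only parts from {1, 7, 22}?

The parts sum to 25, and the condition 'each summand belongs to {1, 7, 22}' holds.

Yes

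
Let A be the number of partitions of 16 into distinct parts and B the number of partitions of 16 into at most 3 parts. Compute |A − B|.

2

Partitions of 16 into distinct parts: 32.
Partitions of 16 into at most 3 parts: 30.
|32 − 30| = 2.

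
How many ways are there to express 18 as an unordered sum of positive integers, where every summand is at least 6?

6

Listing the qualifying partitions of 18:
18
12 + 6
11 + 7
10 + 8
9 + 9
6 + 6 + 6
That's 6 in total.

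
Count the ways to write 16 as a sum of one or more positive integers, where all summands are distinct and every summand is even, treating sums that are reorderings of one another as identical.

They are:
16
14 + 2
12 + 4
10 + 6
10 + 4 + 2
8 + 6 + 2
That's 6 in total.

6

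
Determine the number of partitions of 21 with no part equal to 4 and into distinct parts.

50

A partial list (first 12 by largest part):
21
20,1
19,2
18,3
18,2,1
17,3,1
16,5
16,3,2
15,6
15,5,1
15,3,2,1
14,7
…and 38 more, for 50 total.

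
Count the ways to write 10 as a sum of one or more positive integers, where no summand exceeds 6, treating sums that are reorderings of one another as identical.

A partial list (first 12 by largest part):
6 + 4
6 + 3 + 1
6 + 2 + 2
6 + 2 + 1 + 1
6 + 1 + 1 + 1 + 1
5 + 5
5 + 4 + 1
5 + 3 + 2
5 + 3 + 1 + 1
5 + 2 + 2 + 1
5 + 2 + 1 + 1 + 1
5 + 1 + 1 + 1 + 1 + 1
…and 23 more, for 35 total.

35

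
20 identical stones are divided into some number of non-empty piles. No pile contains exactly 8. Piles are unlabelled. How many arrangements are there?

550

Enumerating by decreasing first part gives 550 partitions in all.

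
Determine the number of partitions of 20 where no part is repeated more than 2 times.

202

Counting exhaustively, 202 partitions satisfy the conditions.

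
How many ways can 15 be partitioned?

176

Systematic enumeration (by largest part, then next-largest, …) yields 176.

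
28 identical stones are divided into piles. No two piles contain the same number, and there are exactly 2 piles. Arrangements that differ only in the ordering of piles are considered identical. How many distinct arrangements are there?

The partitions of 28 that satisfy the conditions:
27 + 1
26 + 2
25 + 3
24 + 4
23 + 5
22 + 6
21 + 7
20 + 8
19 + 9
18 + 10
17 + 11
16 + 12
15 + 13

13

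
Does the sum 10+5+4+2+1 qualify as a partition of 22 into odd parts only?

The parts sum to 22, and the condition 'every summand is odd' is violated.

No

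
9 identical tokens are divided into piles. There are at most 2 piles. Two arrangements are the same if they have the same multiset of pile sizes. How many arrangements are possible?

Enumerating:
9
8,1
7,2
6,3
5,4

5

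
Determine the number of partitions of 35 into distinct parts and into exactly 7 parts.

15

Enumerating:
1, 2, 3, 4, 5, 6, 14
1, 2, 3, 4, 5, 7, 13
1, 2, 3, 4, 5, 8, 12
1, 2, 3, 4, 6, 7, 12
1, 2, 3, 4, 5, 9, 11
1, 2, 3, 4, 6, 8, 11
1, 2, 3, 5, 6, 7, 11
1, 2, 3, 4, 6, 9, 10
1, 2, 3, 4, 7, 8, 10
1, 2, 3, 5, 6, 8, 10
1, 2, 4, 5, 6, 7, 10
1, 2, 3, 5, 7, 8, 9
1, 2, 4, 5, 6, 8, 9
1, 3, 4, 5, 6, 7, 9
2, 3, 4, 5, 6, 7, 8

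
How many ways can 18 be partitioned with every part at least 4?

Enumerating:
18
14+4
13+5
12+6
11+7
10+8
10+4+4
9+9
9+5+4
8+6+4
8+5+5
7+7+4
7+6+5
6+6+6
6+4+4+4
5+5+4+4

16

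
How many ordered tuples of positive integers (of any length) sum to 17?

65536

Each of the 16 gaps between 17 units is either a break or not: 2^16 = 65536.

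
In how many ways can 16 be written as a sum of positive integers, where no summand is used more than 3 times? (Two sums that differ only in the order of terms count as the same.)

There are 132 such partitions.

132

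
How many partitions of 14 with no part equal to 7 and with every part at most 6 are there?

There are 90 such partitions.

90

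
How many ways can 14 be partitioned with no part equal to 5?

Counting exhaustively, 105 partitions satisfy the conditions.

105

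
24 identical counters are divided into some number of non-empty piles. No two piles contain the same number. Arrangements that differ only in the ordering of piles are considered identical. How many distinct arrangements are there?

122

Systematic enumeration (by largest part, then next-largest, …) yields 122.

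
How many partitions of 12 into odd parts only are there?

The partitions of 12 that satisfy the conditions:
11,1
9,3
9,1,1,1
7,5
7,3,1,1
7,1,1,1,1,1
5,5,1,1
5,3,3,1
5,3,1,1,1,1
5,1,1,1,1,1,1,1
3,3,3,3
3,3,3,1,1,1
3,3,1,1,1,1,1,1
3,1,1,1,1,1,1,1,1,1
1,1,1,1,1,1,1,1,1,1,1,1

15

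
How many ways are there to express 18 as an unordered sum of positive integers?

385

Direct enumeration gives 385 partitions.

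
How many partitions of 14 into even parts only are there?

15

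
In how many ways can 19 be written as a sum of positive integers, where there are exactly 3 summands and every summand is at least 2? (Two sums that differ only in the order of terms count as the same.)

21

Enumerating:
15+2+2
14+3+2
13+4+2
13+3+3
12+5+2
12+4+3
11+6+2
11+5+3
11+4+4
10+7+2
10+6+3
10+5+4
9+8+2
9+7+3
9+6+4
9+5+5
8+8+3
8+7+4
8+6+5
7+7+5
7+6+6
Counting gives 21.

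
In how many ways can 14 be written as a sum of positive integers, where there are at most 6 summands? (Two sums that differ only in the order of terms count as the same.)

90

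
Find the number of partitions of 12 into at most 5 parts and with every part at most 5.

20

They are:
2+5+5
1+1+5+5
3+4+5
1+2+4+5
1+1+1+4+5
1+3+3+5
2+2+3+5
1+1+2+3+5
1+2+2+2+5
4+4+4
1+3+4+4
2+2+4+4
1+1+2+4+4
2+3+3+4
1+1+3+3+4
1+2+2+3+4
2+2+2+2+4
3+3+3+3
1+2+3+3+3
2+2+2+3+3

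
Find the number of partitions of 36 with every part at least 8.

36

A partial list (first 12 by largest part):
36
8, 28
9, 27
10, 26
11, 25
12, 24
13, 23
14, 22
15, 21
16, 20
8, 8, 20
17, 19
…and 24 more, for 36 total.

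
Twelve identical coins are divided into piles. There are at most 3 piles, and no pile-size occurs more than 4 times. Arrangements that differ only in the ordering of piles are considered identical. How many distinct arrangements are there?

They are:
12
11, 1
10, 2
10, 1, 1
9, 3
9, 2, 1
8, 4
8, 3, 1
8, 2, 2
7, 5
7, 4, 1
7, 3, 2
6, 6
6, 5, 1
6, 4, 2
6, 3, 3
5, 5, 2
5, 4, 3
4, 4, 4
Counting gives 19.

19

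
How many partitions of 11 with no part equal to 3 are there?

A partial list (first 12 by largest part):
11
10+1
9+2
9+1+1
8+2+1
8+1+1+1
7+4
7+2+2
7+2+1+1
7+1+1+1+1
6+5
6+4+1
…and 22 more, for 34 total.

34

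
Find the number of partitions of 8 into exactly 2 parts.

4

They are:
1+7
2+6
3+5
4+4
Counting gives 4.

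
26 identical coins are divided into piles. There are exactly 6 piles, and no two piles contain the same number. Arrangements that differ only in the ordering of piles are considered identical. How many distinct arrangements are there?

Enumerating:
1 + 2 + 3 + 4 + 5 + 11
1 + 2 + 3 + 4 + 6 + 10
1 + 2 + 3 + 4 + 7 + 9
1 + 2 + 3 + 5 + 6 + 9
1 + 2 + 3 + 5 + 7 + 8
1 + 2 + 4 + 5 + 6 + 8
1 + 3 + 4 + 5 + 6 + 7
Counting gives 7.

7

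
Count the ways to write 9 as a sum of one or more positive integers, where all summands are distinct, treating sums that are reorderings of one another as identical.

8

Listing the qualifying partitions of 9:
9
8,1
7,2
6,3
6,2,1
5,4
5,3,1
4,3,2
Counting gives 8.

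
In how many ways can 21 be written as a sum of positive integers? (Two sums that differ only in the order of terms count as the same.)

There are 792 such partitions.

792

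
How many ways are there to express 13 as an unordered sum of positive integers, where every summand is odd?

18

Enumerating:
13
11, 1, 1
9, 3, 1
9, 1, 1, 1, 1
7, 5, 1
7, 3, 3
7, 3, 1, 1, 1
7, 1, 1, 1, 1, 1, 1
5, 5, 3
5, 5, 1, 1, 1
5, 3, 3, 1, 1
5, 3, 1, 1, 1, 1, 1
5, 1, 1, 1, 1, 1, 1, 1, 1
3, 3, 3, 3, 1
3, 3, 3, 1, 1, 1, 1
3, 3, 1, 1, 1, 1, 1, 1, 1
3, 1, 1, 1, 1, 1, 1, 1, 1, 1, 1
1, 1, 1, 1, 1, 1, 1, 1, 1, 1, 1, 1, 1
Counting gives 18.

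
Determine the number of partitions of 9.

30

There are too many to list fully; the first 12 (by largest part) are:
9
1+8
2+7
1+1+7
3+6
1+2+6
1+1+1+6
4+5
1+3+5
2+2+5
1+1+2+5
1+1+1+1+5
…and 18 more, for 30 total.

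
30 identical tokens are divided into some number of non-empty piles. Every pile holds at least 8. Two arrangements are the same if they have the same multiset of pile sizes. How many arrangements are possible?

16

They are:
30
22+8
21+9
20+10
19+11
18+12
17+13
16+14
15+15
14+8+8
13+9+8
12+10+8
12+9+9
11+11+8
11+10+9
10+10+10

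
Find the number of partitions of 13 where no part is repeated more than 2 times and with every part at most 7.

A partial list (first 12 by largest part):
6 + 7
1 + 5 + 7
2 + 4 + 7
1 + 1 + 4 + 7
3 + 3 + 7
1 + 2 + 3 + 7
1 + 1 + 2 + 2 + 7
1 + 6 + 6
2 + 5 + 6
1 + 1 + 5 + 6
3 + 4 + 6
1 + 2 + 4 + 6
…and 17 more, for 29 total.

29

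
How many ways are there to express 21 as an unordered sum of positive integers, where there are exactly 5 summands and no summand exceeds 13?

94

Counting exhaustively, 94 partitions satisfy the conditions.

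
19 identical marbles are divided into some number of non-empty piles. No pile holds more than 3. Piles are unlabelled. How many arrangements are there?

A partial list (first 12 by largest part):
3, 3, 3, 3, 3, 3, 1
3, 3, 3, 3, 3, 2, 2
3, 3, 3, 3, 3, 2, 1, 1
3, 3, 3, 3, 3, 1, 1, 1, 1
3, 3, 3, 3, 2, 2, 2, 1
3, 3, 3, 3, 2, 2, 1, 1, 1
3, 3, 3, 3, 2, 1, 1, 1, 1, 1
3, 3, 3, 3, 1, 1, 1, 1, 1, 1, 1
3, 3, 3, 2, 2, 2, 2, 2
3, 3, 3, 2, 2, 2, 2, 1, 1
3, 3, 3, 2, 2, 2, 1, 1, 1, 1
3, 3, 3, 2, 2, 1, 1, 1, 1, 1, 1
…and 28 more, for 40 total.

40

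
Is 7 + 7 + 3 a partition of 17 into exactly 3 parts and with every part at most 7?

Yes

The parts sum to 17, and the condition 'there are exactly 3 summands' holds; the condition 'no summand exceeds 7' holds.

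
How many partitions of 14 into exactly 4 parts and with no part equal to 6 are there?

The partitions of 14 that satisfy the conditions:
1,1,1,11
1,1,2,10
1,1,3,9
1,2,2,9
1,1,4,8
1,2,3,8
2,2,2,8
1,1,5,7
1,2,4,7
1,3,3,7
2,2,3,7
1,3,5,5
2,2,5,5
1,4,4,5
2,3,4,5
3,3,3,5
2,4,4,4
3,3,4,4
That's 18 in total.

18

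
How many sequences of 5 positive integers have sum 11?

210

Equivalently, choose which 4 of the 10 gaps become plus signs: C(10,4) = 210.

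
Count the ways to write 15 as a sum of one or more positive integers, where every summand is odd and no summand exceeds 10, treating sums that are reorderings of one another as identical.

23

Enumerating:
9, 5, 1
9, 3, 3
9, 3, 1, 1, 1
9, 1, 1, 1, 1, 1, 1
7, 7, 1
7, 5, 3
7, 5, 1, 1, 1
7, 3, 3, 1, 1
7, 3, 1, 1, 1, 1, 1
7, 1, 1, 1, 1, 1, 1, 1, 1
5, 5, 5
5, 5, 3, 1, 1
5, 5, 1, 1, 1, 1, 1
5, 3, 3, 3, 1
5, 3, 3, 1, 1, 1, 1
5, 3, 1, 1, 1, 1, 1, 1, 1
5, 1, 1, 1, 1, 1, 1, 1, 1, 1, 1
3, 3, 3, 3, 3
3, 3, 3, 3, 1, 1, 1
3, 3, 3, 1, 1, 1, 1, 1, 1
3, 3, 1, 1, 1, 1, 1, 1, 1, 1, 1
3, 1, 1, 1, 1, 1, 1, 1, 1, 1, 1, 1, 1
1, 1, 1, 1, 1, 1, 1, 1, 1, 1, 1, 1, 1, 1, 1
That's 23 in total.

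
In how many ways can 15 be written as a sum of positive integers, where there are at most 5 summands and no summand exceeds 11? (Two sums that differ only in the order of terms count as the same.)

77

A full systematic count gives 77.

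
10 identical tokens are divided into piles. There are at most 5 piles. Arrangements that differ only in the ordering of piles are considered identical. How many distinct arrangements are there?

30

A partial list (first 12 by largest part):
10
1+9
2+8
1+1+8
3+7
1+2+7
1+1+1+7
4+6
1+3+6
2+2+6
1+1+2+6
1+1+1+1+6
…and 18 more, for 30 total.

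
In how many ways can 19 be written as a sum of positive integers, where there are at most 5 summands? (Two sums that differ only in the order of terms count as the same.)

There are 164 such partitions.

164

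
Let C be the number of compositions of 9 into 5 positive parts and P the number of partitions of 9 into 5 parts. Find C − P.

Compositions: C(8,4) = 70.
Unordered (partitions into 5 parts): 5.
Difference: 70 − 5 = 65.

65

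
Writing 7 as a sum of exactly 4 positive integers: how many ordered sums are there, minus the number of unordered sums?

17

Ordered (compositions into 4 parts): C(6,3) = 20.
Unordered (partitions into 4 parts): 3.
Difference: 20 − 3 = 17.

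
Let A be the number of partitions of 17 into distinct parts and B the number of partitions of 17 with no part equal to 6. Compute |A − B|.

Partitions of 17 into distinct parts: 38.
Partitions of 17 with no part equal to 6: 241.
|38 − 241| = 203.

203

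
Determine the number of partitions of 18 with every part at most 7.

Counting exhaustively, 248 partitions satisfy the conditions.

248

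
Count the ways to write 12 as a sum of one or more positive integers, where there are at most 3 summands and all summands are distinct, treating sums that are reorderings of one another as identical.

13

Enumerating:
12
11,1
10,2
9,3
9,2,1
8,4
8,3,1
7,5
7,4,1
7,3,2
6,5,1
6,4,2
5,4,3
Counting gives 13.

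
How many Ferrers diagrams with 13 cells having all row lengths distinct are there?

18

Enumerating:
13
1+12
2+11
3+10
1+2+10
4+9
1+3+9
5+8
1+4+8
2+3+8
6+7
1+5+7
2+4+7
1+2+3+7
2+5+6
3+4+6
1+2+4+6
1+3+4+5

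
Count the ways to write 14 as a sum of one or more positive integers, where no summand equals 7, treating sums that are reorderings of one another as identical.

Systematic enumeration (by largest part, then next-largest, …) yields 120.

120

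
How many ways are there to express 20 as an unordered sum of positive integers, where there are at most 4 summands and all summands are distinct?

A partial list (first 12 by largest part):
20
19+1
18+2
17+3
17+2+1
16+4
16+3+1
15+5
15+4+1
15+3+2
14+6
14+5+1
…and 45 more, for 57 total.

57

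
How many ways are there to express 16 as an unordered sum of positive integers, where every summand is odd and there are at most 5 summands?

13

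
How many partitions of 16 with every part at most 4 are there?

64

There are too many to list fully; the first 12 (by largest part) are:
4 + 4 + 4 + 4
4 + 4 + 4 + 3 + 1
4 + 4 + 4 + 2 + 2
4 + 4 + 4 + 2 + 1 + 1
4 + 4 + 4 + 1 + 1 + 1 + 1
4 + 4 + 3 + 3 + 2
4 + 4 + 3 + 3 + 1 + 1
4 + 4 + 3 + 2 + 2 + 1
4 + 4 + 3 + 2 + 1 + 1 + 1
4 + 4 + 3 + 1 + 1 + 1 + 1 + 1
4 + 4 + 2 + 2 + 2 + 2
4 + 4 + 2 + 2 + 2 + 1 + 1
…and 52 more, for 64 total.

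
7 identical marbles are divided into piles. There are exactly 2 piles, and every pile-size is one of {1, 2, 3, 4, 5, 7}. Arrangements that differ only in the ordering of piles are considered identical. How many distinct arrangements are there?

2

They are:
5,2
4,3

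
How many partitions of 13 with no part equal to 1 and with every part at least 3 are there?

10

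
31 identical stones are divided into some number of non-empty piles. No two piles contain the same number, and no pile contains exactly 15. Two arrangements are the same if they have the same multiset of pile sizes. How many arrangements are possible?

309

There are 309 such partitions.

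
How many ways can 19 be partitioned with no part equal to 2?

193

There are 193 such partitions.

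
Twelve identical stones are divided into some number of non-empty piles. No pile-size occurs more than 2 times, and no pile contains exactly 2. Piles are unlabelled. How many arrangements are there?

18

They are:
12
11+1
10+1+1
9+3
8+4
8+3+1
7+5
7+4+1
7+3+1+1
6+6
6+5+1
6+4+1+1
6+3+3
5+5+1+1
5+4+3
5+3+3+1
4+4+3+1
4+3+3+1+1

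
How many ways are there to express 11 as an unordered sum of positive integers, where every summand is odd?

12

They are:
11
9 + 1 + 1
7 + 3 + 1
7 + 1 + 1 + 1 + 1
5 + 5 + 1
5 + 3 + 3
5 + 3 + 1 + 1 + 1
5 + 1 + 1 + 1 + 1 + 1 + 1
3 + 3 + 3 + 1 + 1
3 + 3 + 1 + 1 + 1 + 1 + 1
3 + 1 + 1 + 1 + 1 + 1 + 1 + 1 + 1
1 + 1 + 1 + 1 + 1 + 1 + 1 + 1 + 1 + 1 + 1
Counting gives 12.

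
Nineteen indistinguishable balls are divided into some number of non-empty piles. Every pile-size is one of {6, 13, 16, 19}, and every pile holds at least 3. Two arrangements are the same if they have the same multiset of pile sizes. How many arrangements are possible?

2

They are:
19
13 + 6
Counting gives 2.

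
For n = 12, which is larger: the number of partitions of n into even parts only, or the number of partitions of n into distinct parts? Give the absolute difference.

4

Partitions of 12 into even parts only: 11.
Partitions of 12 into distinct parts: 15.
|11 − 15| = 4.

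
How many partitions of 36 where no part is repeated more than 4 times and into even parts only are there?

Enumerating by decreasing first part gives 262 partitions in all.

262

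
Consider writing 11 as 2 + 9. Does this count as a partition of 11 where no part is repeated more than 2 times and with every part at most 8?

The parts sum to 11, and the condition 'no summand exceeds 8' is violated.

No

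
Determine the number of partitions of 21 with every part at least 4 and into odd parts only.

They are:
21
11+5+5
9+7+5
7+7+7
That's 4 in total.

4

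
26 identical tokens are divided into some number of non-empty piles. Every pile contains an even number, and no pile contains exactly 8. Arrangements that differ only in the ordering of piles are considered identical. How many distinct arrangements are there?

Direct enumeration gives 71 partitions.

71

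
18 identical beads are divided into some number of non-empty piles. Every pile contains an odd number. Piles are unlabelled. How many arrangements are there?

There are too many to list fully; the first 12 (by largest part) are:
17, 1
15, 3
15, 1, 1, 1
13, 5
13, 3, 1, 1
13, 1, 1, 1, 1, 1
11, 7
11, 5, 1, 1
11, 3, 3, 1
11, 3, 1, 1, 1, 1
11, 1, 1, 1, 1, 1, 1, 1
9, 9
…and 34 more, for 46 total.

46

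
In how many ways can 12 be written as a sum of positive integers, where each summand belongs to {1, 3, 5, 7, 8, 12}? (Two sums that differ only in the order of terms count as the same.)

They are:
12
1 + 3 + 8
1 + 1 + 1 + 1 + 8
5 + 7
1 + 1 + 3 + 7
1 + 1 + 1 + 1 + 1 + 7
1 + 1 + 5 + 5
1 + 3 + 3 + 5
1 + 1 + 1 + 1 + 3 + 5
1 + 1 + 1 + 1 + 1 + 1 + 1 + 5
3 + 3 + 3 + 3
1 + 1 + 1 + 3 + 3 + 3
1 + 1 + 1 + 1 + 1 + 1 + 3 + 3
1 + 1 + 1 + 1 + 1 + 1 + 1 + 1 + 1 + 3
1 + 1 + 1 + 1 + 1 + 1 + 1 + 1 + 1 + 1 + 1 + 1
Counting gives 15.

15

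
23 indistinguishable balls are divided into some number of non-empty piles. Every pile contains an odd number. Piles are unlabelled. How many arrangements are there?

104

There are 104 such partitions.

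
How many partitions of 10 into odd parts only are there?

The partitions of 10 that satisfy the conditions:
9 + 1
7 + 3
7 + 1 + 1 + 1
5 + 5
5 + 3 + 1 + 1
5 + 1 + 1 + 1 + 1 + 1
3 + 3 + 3 + 1
3 + 3 + 1 + 1 + 1 + 1
3 + 1 + 1 + 1 + 1 + 1 + 1 + 1
1 + 1 + 1 + 1 + 1 + 1 + 1 + 1 + 1 + 1
Counting gives 10.

10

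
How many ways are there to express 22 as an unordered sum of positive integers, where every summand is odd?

Direct enumeration gives 89 partitions.

89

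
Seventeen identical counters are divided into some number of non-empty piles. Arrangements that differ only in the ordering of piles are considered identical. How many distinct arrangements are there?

Counting exhaustively, 297 partitions satisfy the conditions.

297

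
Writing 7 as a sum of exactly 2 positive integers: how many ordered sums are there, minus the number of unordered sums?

Compositions: C(6,1) = 6.
Unordered (partitions into 2 parts): 3.
Difference: 6 − 3 = 3.

3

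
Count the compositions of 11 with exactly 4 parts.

120

By stars and bars with positive parts, the count is C(10,3) = 120.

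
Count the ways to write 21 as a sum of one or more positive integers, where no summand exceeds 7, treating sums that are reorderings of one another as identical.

436

Counting exhaustively, 436 partitions satisfy the conditions.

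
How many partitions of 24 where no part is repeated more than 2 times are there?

431

Direct enumeration gives 431 partitions.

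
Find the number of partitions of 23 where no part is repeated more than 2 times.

355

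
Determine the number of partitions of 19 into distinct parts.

A partial list (first 12 by largest part):
19
18+1
17+2
16+3
16+2+1
15+4
15+3+1
14+5
14+4+1
14+3+2
13+6
13+5+1
…and 42 more, for 54 total.

54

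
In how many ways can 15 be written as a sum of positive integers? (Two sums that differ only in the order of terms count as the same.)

176

There are 176 such partitions.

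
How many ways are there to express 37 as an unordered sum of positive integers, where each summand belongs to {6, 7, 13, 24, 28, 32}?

4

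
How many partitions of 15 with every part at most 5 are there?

Systematic enumeration (by largest part, then next-largest, …) yields 84.

84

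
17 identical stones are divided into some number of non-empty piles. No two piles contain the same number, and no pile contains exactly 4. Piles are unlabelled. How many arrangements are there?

26

There are too many to list fully; the first 12 (by largest part) are:
17
16+1
15+2
14+3
14+2+1
13+3+1
12+5
12+3+2
11+6
11+5+1
11+3+2+1
10+7
…and 14 more, for 26 total.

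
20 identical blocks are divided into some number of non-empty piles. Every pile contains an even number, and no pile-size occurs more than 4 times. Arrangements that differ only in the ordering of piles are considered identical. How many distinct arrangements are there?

34

A partial list (first 12 by largest part):
20
18, 2
16, 4
16, 2, 2
14, 6
14, 4, 2
14, 2, 2, 2
12, 8
12, 6, 2
12, 4, 4
12, 4, 2, 2
12, 2, 2, 2, 2
…and 22 more, for 34 total.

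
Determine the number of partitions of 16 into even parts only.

The partitions of 16 that satisfy the conditions:
16
2,14
4,12
2,2,12
6,10
2,4,10
2,2,2,10
8,8
2,6,8
4,4,8
2,2,4,8
2,2,2,2,8
4,6,6
2,2,6,6
2,4,4,6
2,2,2,4,6
2,2,2,2,2,6
4,4,4,4
2,2,4,4,4
2,2,2,2,4,4
2,2,2,2,2,2,4
2,2,2,2,2,2,2,2

22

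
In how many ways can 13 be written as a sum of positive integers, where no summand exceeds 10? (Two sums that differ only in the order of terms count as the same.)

Systematic enumeration (by largest part, then next-largest, …) yields 97.

97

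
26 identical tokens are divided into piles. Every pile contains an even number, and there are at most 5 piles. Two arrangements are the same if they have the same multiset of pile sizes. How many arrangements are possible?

57

A partial list (first 12 by largest part):
26
24+2
22+4
22+2+2
20+6
20+4+2
20+2+2+2
18+8
18+6+2
18+4+4
18+4+2+2
18+2+2+2+2
…and 45 more, for 57 total.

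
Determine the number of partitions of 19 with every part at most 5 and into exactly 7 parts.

23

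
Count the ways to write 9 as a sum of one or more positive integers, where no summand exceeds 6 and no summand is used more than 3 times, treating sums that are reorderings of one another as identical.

The partitions of 9 that satisfy the conditions:
6,3
6,2,1
6,1,1,1
5,4
5,3,1
5,2,2
5,2,1,1
4,4,1
4,3,2
4,3,1,1
4,2,2,1
4,2,1,1,1
3,3,3
3,3,2,1
3,3,1,1,1
3,2,2,2
3,2,2,1,1
2,2,2,1,1,1
Counting gives 18.

18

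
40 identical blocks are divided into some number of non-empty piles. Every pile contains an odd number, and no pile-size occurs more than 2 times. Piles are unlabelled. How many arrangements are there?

Enumerating by decreasing first part gives 169 partitions in all.

169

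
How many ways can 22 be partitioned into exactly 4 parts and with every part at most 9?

A partial list (first 12 by largest part):
9 + 9 + 3 + 1
9 + 9 + 2 + 2
9 + 8 + 4 + 1
9 + 8 + 3 + 2
9 + 7 + 5 + 1
9 + 7 + 4 + 2
9 + 7 + 3 + 3
9 + 6 + 6 + 1
9 + 6 + 5 + 2
9 + 6 + 4 + 3
9 + 5 + 5 + 3
9 + 5 + 4 + 4
…and 19 more, for 31 total.

31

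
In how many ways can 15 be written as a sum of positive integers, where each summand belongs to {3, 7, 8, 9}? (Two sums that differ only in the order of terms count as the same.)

3

They are:
9+3+3
8+7
3+3+3+3+3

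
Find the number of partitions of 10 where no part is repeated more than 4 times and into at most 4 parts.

23

Listing the qualifying partitions of 10:
10
1, 9
2, 8
1, 1, 8
3, 7
1, 2, 7
1, 1, 1, 7
4, 6
1, 3, 6
2, 2, 6
1, 1, 2, 6
5, 5
1, 4, 5
2, 3, 5
1, 1, 3, 5
1, 2, 2, 5
2, 4, 4
1, 1, 4, 4
3, 3, 4
1, 2, 3, 4
2, 2, 2, 4
1, 3, 3, 3
2, 2, 3, 3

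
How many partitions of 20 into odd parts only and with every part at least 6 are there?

The partitions of 20 that satisfy the conditions:
13,7
11,9
That's 2 in total.

2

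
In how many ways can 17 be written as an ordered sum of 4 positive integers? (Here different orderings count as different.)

560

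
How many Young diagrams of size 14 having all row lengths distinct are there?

22

Enumerating:
14
13, 1
12, 2
11, 3
11, 2, 1
10, 4
10, 3, 1
9, 5
9, 4, 1
9, 3, 2
8, 6
8, 5, 1
8, 4, 2
8, 3, 2, 1
7, 6, 1
7, 5, 2
7, 4, 3
7, 4, 2, 1
6, 5, 3
6, 5, 2, 1
6, 4, 3, 1
5, 4, 3, 2
That's 22 in total.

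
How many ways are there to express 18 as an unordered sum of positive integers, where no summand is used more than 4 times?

262

Counting exhaustively, 262 partitions satisfy the conditions.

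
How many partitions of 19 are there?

Direct enumeration gives 490 partitions.

490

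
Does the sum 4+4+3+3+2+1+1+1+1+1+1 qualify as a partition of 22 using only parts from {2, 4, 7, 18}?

The parts sum to 22, and the condition 'each summand belongs to {2, 4, 7, 18}' is violated.

No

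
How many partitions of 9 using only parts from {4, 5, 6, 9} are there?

The partitions of 9 that satisfy the conditions:
9
5+4

2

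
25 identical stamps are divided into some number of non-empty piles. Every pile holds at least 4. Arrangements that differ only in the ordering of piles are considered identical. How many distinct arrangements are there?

A partial list (first 12 by largest part):
25
4, 21
5, 20
6, 19
7, 18
8, 17
4, 4, 17
9, 16
4, 5, 16
10, 15
4, 6, 15
5, 5, 15
…and 45 more, for 57 total.

57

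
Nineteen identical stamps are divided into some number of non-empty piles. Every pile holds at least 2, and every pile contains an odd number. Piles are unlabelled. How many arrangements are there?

The partitions of 19 that satisfy the conditions:
19
13, 3, 3
11, 5, 3
9, 7, 3
9, 5, 5
7, 7, 5
7, 3, 3, 3, 3
5, 5, 3, 3, 3

8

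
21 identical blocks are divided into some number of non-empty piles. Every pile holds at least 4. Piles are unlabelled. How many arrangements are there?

There are too many to list fully; the first 12 (by largest part) are:
21
17,4
16,5
15,6
14,7
13,8
13,4,4
12,9
12,5,4
11,10
11,6,4
11,5,5
…and 15 more, for 27 total.

27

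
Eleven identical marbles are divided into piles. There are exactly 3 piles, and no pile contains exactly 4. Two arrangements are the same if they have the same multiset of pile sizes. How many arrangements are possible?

The partitions of 11 that satisfy the conditions:
9, 1, 1
8, 2, 1
7, 3, 1
7, 2, 2
6, 3, 2
5, 5, 1
5, 3, 3

7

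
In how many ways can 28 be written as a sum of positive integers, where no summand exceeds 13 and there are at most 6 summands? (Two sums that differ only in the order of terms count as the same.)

607

A full systematic count gives 607.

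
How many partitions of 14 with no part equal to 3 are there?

79

Counting exhaustively, 79 partitions satisfy the conditions.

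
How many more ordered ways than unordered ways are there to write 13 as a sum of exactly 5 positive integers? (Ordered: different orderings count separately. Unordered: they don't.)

Ordered (compositions into 5 parts): C(12,4) = 495.
Partitions of 13 into exactly 5 parts: 18.
Difference: 495 − 18 = 477.

477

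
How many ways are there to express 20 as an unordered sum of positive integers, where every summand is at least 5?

13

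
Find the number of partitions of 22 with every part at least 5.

18

The partitions of 22 that satisfy the conditions:
22
17,5
16,6
15,7
14,8
13,9
12,10
12,5,5
11,11
11,6,5
10,7,5
10,6,6
9,8,5
9,7,6
8,8,6
8,7,7
7,5,5,5
6,6,5,5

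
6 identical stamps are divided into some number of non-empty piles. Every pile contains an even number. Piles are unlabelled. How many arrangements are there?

The partitions of 6 that satisfy the conditions:
6
2+4
2+2+2
Counting gives 3.

3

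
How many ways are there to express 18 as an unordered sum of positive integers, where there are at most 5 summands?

A full systematic count gives 141.

141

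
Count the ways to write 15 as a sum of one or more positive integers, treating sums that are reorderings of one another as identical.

Enumerating by decreasing first part gives 176 partitions in all.

176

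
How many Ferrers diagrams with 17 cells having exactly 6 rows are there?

44

There are too many to list fully; the first 12 (by largest part) are:
12,1,1,1,1,1
11,2,1,1,1,1
10,3,1,1,1,1
10,2,2,1,1,1
9,4,1,1,1,1
9,3,2,1,1,1
9,2,2,2,1,1
8,5,1,1,1,1
8,4,2,1,1,1
8,3,3,1,1,1
8,3,2,2,1,1
8,2,2,2,2,1
…and 32 more, for 44 total.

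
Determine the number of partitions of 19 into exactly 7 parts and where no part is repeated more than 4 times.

There are too many to list fully; the first 12 (by largest part) are:
11+2+2+1+1+1+1
10+3+2+1+1+1+1
10+2+2+2+1+1+1
9+4+2+1+1+1+1
9+3+3+1+1+1+1
9+3+2+2+1+1+1
9+2+2+2+2+1+1
8+5+2+1+1+1+1
8+4+3+1+1+1+1
8+4+2+2+1+1+1
8+3+3+2+1+1+1
8+3+2+2+2+1+1
…and 40 more, for 52 total.

52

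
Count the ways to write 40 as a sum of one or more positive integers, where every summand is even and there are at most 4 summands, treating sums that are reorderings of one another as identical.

Direct enumeration gives 108 partitions.

108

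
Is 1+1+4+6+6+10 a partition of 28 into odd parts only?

The parts sum to 28, and the condition 'every summand is odd' is violated.

No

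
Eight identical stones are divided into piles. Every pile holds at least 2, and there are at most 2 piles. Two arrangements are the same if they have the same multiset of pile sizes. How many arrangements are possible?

They are:
8
6,2
5,3
4,4
Counting gives 4.

4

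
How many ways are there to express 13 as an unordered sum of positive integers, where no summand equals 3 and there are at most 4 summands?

Enumerating:
13
12, 1
11, 2
11, 1, 1
10, 2, 1
10, 1, 1, 1
9, 4
9, 2, 2
9, 2, 1, 1
8, 5
8, 4, 1
8, 2, 2, 1
7, 6
7, 5, 1
7, 4, 2
7, 4, 1, 1
7, 2, 2, 2
6, 6, 1
6, 5, 2
6, 5, 1, 1
6, 4, 2, 1
5, 5, 2, 1
5, 4, 4
5, 4, 2, 2
4, 4, 4, 1

25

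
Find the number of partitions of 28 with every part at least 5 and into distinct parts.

26

A partial list (first 12 by largest part):
28
23 + 5
22 + 6
21 + 7
20 + 8
19 + 9
18 + 10
17 + 11
17 + 6 + 5
16 + 12
16 + 7 + 5
15 + 13
…and 14 more, for 26 total.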